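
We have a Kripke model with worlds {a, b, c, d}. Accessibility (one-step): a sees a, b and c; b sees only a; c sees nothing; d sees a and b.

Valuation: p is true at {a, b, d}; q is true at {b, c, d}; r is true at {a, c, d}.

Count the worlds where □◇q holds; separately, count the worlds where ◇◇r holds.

2 and 3

For □◇q:
a: successors {a, b, c}; ◇q there: a:T, b:F, c:F. ✗
b: successors {a}; ◇q there: a:T. ✓
c: no successors, so □◇q holds vacuously. ✓
d: successors {a, b}; ◇q there: a:T, b:F. ✗
— 2 worlds.
For ◇◇r:
a: successors {a, b, c}; ◇r there: a:T, b:T, c:F. ✓
b: successors {a}; ◇r there: a:T. ✓
c: no successors, so ◇◇r fails. ✗
d: successors {a, b}; ◇r there: a:T, b:T. ✓
— 3 worlds.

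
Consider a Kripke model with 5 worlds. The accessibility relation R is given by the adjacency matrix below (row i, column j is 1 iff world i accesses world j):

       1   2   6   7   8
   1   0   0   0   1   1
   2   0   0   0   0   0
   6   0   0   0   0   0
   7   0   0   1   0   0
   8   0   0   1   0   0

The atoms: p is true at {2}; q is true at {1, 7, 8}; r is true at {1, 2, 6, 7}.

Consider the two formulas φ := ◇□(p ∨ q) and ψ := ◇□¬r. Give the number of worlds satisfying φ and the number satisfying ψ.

2 and 2

For ◇□(p ∨ q):
1: successors {7, 8}; □(p ∨ q) there: 7:F, 8:F. ✗
2: no successors, so ◇□(p ∨ q) fails. ✗
6: no successors, so ◇□(p ∨ q) fails. ✗
7: successors {6}; □(p ∨ q) there: 6:T. ✓
8: successors {6}; □(p ∨ q) there: 6:T. ✓
— 2 worlds.
For ◇□¬r:
1: successors {7, 8}; □¬r there: 7:F, 8:F. ✗
2: no successors, so ◇□¬r fails. ✗
6: no successors, so ◇□¬r fails. ✗
7: successors {6}; □¬r there: 6:T. ✓
8: successors {6}; □¬r there: 6:T. ✓
— 2 worlds.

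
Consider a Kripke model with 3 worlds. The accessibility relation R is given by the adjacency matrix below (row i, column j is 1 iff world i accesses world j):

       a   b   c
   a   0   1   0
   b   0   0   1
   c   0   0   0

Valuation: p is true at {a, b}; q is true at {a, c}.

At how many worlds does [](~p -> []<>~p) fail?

0

a: successors {b}; ~p -> []<>~p there: b:T. ✓
b: successors {c}; ~p -> []<>~p there: c:T. ✓
c: no successors, so [](~p -> []<>~p) holds vacuously. ✓
Satisfying worlds: {a, b, c}.
So [](~p -> []<>~p) fails at the other 0 worlds.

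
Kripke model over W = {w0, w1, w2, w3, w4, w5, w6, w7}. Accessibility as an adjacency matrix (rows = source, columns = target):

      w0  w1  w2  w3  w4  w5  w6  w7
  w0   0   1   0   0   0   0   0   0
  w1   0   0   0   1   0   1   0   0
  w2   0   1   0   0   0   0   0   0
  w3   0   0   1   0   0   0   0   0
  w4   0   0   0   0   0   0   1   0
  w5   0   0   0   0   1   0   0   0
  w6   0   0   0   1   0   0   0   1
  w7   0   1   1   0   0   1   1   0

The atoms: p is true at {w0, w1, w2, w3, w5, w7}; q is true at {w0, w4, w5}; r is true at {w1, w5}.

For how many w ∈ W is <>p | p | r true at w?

7

w0: <>p is T, p | r is T. ✓
w1: <>p is T, p | r is T. ✓
w2: <>p is T, p | r is T. ✓
w3: <>p is T, p | r is T. ✓
w4: <>p is F, p | r is F. ✗
w5: <>p is F, p | r is T. ✓
w6: <>p is T, p | r is F. ✓
w7: <>p is T, p | r is T. ✓
Satisfying worlds: {w0, w1, w2, w3, w5, w6, w7}.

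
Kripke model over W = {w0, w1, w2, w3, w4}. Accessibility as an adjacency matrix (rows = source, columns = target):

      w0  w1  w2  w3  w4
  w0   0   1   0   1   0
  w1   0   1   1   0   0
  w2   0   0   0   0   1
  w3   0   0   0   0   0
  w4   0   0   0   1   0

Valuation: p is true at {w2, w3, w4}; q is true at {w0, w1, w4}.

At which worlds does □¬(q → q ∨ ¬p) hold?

{w3}

w0: successors {w1, w3}; ¬(q → q ∨ ¬p) there: w1:F, w3:F. ✗
w1: successors {w1, w2}; ¬(q → q ∨ ¬p) there: w1:F, w2:F. ✗
w2: successors {w4}; ¬(q → q ∨ ¬p) there: w4:F. ✗
w3: no successors, so □¬(q → q ∨ ¬p) holds vacuously. ✓
w4: successors {w3}; ¬(q → q ∨ ¬p) there: w3:F. ✗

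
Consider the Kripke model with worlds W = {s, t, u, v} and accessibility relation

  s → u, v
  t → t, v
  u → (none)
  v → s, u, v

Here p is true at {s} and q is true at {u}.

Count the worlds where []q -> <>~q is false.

1

s: []q is F, <>~q is T. ✓
t: []q is F, <>~q is T. ✓
u: []q is T, <>~q is F. ✗
v: []q is F, <>~q is T. ✓
Satisfying worlds: {s, t, v}.
So []q -> <>~q fails at the other 1 world.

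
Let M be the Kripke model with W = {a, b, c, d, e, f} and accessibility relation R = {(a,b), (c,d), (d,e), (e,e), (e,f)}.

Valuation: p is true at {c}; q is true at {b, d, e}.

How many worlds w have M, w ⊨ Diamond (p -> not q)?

4

a: successors {b}; p -> not q there: b:T. ✓
b: no successors, so Diamond (p -> not q) fails. ✗
c: successors {d}; p -> not q there: d:T. ✓
d: successors {e}; p -> not q there: e:T. ✓
e: successors {e, f}; p -> not q there: e:T, f:T. ✓
f: no successors, so Diamond (p -> not q) fails. ✗
Satisfying worlds: {a, c, d, e}.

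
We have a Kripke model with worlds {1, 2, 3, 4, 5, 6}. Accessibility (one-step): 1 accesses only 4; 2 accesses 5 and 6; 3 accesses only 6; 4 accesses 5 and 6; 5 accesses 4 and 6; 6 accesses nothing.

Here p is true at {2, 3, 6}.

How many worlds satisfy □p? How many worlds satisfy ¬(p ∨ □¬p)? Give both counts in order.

For □p:
1: successors {4}; p there: 4:F. ✗
2: successors {5, 6}; p there: 5:F, 6:T. ✗
3: successors {6}; p there: 6:T. ✓
4: successors {5, 6}; p there: 5:F, 6:T. ✗
5: successors {4, 6}; p there: 4:F, 6:T. ✗
6: no successors, so □p holds vacuously. ✓
— 2 worlds.
For ¬(p ∨ □¬p):
1: p ∨ □¬p is T. ✗
2: p ∨ □¬p is T. ✗
3: p ∨ □¬p is T. ✗
4: p ∨ □¬p is F. ✓
5: p ∨ □¬p is F. ✓
6: p ∨ □¬p is T. ✗
— 2 worlds.

2 and 2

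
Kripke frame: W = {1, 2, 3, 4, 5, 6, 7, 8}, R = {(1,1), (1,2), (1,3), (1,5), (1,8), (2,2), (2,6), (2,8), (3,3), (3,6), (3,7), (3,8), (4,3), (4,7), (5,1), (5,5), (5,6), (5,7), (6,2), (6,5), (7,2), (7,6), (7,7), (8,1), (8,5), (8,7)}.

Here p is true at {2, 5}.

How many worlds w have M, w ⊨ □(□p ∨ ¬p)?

1: successors {1, 2, 3, 5, 8}; □p ∨ ¬p there: 1:T, 2:F, 3:T, 5:F, 8:T. ✗
2: successors {2, 6, 8}; □p ∨ ¬p there: 2:F, 6:T, 8:T. ✗
3: successors {3, 6, 7, 8}; □p ∨ ¬p there: 3:T, 6:T, 7:T, 8:T. ✓
4: successors {3, 7}; □p ∨ ¬p there: 3:T, 7:T. ✓
5: successors {1, 5, 6, 7}; □p ∨ ¬p there: 1:T, 5:F, 6:T, 7:T. ✗
6: successors {2, 5}; □p ∨ ¬p there: 2:F, 5:F. ✗
7: successors {2, 6, 7}; □p ∨ ¬p there: 2:F, 6:T, 7:T. ✗
8: successors {1, 5, 7}; □p ∨ ¬p there: 1:T, 5:F, 7:T. ✗
Satisfying worlds: {3, 4}.

2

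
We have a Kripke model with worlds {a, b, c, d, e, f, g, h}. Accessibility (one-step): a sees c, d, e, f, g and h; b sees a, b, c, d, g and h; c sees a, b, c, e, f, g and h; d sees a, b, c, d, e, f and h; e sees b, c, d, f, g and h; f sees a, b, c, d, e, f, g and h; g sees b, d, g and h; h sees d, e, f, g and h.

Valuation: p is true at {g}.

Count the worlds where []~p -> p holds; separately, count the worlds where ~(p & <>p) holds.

7 and 7

For []~p -> p:
a: []~p is F, p is F. ✓
b: []~p is F, p is F. ✓
c: []~p is F, p is F. ✓
d: []~p is T, p is F. ✗
e: []~p is F, p is F. ✓
f: []~p is F, p is F. ✓
g: []~p is F, p is T. ✓
h: []~p is F, p is F. ✓
— 7 worlds.
For ~(p & <>p):
a: p & <>p is F. ✓
b: p & <>p is F. ✓
c: p & <>p is F. ✓
d: p & <>p is F. ✓
e: p & <>p is F. ✓
f: p & <>p is F. ✓
g: p & <>p is T. ✗
h: p & <>p is F. ✓
— 7 worlds.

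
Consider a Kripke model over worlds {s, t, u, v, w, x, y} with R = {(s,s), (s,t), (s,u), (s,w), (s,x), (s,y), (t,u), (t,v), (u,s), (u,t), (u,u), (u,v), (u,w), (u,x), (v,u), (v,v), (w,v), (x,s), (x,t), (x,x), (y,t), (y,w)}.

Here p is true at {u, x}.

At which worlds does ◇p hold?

s: successors {s, t, u, w, x, y}; p there: s:F, t:F, u:T, w:F, x:T, y:F. ✓
t: successors {u, v}; p there: u:T, v:F. ✓
u: successors {s, t, u, v, w, x}; p there: s:F, t:F, u:T, v:F, w:F, x:T. ✓
v: successors {u, v}; p there: u:T, v:F. ✓
w: successors {v}; p there: v:F. ✗
x: successors {s, t, x}; p there: s:F, t:F, x:T. ✓
y: successors {t, w}; p there: t:F, w:F. ✗

{s, t, u, v, x}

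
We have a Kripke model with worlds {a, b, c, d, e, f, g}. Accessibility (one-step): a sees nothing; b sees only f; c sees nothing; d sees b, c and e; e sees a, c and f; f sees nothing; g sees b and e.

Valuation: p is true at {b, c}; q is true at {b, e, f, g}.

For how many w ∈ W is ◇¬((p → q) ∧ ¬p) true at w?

3

a: no successors, so ◇¬((p → q) ∧ ¬p) fails. ✗
b: successors {f}; ¬((p → q) ∧ ¬p) there: f:F. ✗
c: no successors, so ◇¬((p → q) ∧ ¬p) fails. ✗
d: successors {b, c, e}; ¬((p → q) ∧ ¬p) there: b:T, c:T, e:F. ✓
e: successors {a, c, f}; ¬((p → q) ∧ ¬p) there: a:F, c:T, f:F. ✓
f: no successors, so ◇¬((p → q) ∧ ¬p) fails. ✗
g: successors {b, e}; ¬((p → q) ∧ ¬p) there: b:T, e:F. ✓
Satisfying worlds: {d, e, g}.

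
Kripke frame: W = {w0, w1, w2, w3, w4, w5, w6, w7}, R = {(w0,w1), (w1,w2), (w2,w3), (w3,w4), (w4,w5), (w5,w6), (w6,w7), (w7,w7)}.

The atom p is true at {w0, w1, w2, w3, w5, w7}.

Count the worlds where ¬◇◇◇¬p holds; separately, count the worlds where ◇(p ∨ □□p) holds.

6 and 7

For ¬◇◇◇¬p:
w0: ◇◇◇¬p is F. ✓
w1: ◇◇◇¬p is T. ✗
w2: ◇◇◇¬p is F. ✓
w3: ◇◇◇¬p is T. ✗
w4: ◇◇◇¬p is F. ✓
w5: ◇◇◇¬p is F. ✓
w6: ◇◇◇¬p is F. ✓
w7: ◇◇◇¬p is F. ✓
— 6 worlds.
For ◇(p ∨ □□p):
w0: successors {w1}; p ∨ □□p there: w1:T. ✓
w1: successors {w2}; p ∨ □□p there: w2:T. ✓
w2: successors {w3}; p ∨ □□p there: w3:T. ✓
w3: successors {w4}; p ∨ □□p there: w4:F. ✗
w4: successors {w5}; p ∨ □□p there: w5:T. ✓
w5: successors {w6}; p ∨ □□p there: w6:T. ✓
w6: successors {w7}; p ∨ □□p there: w7:T. ✓
w7: successors {w7}; p ∨ □□p there: w7:T. ✓
— 7 worlds.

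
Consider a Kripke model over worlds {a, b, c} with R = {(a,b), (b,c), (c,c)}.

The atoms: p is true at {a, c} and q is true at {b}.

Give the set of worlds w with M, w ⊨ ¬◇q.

a: ◇q is T. ✗
b: ◇q is F. ✓
c: ◇q is F. ✓

{b, c}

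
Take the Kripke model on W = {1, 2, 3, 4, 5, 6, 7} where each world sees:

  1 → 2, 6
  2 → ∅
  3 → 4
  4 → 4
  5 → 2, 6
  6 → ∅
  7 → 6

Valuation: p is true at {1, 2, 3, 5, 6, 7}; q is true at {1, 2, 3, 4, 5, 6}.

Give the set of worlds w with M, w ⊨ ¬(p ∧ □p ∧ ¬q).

{1, 2, 3, 4, 5, 6}

1: p ∧ □p ∧ ¬q is F. ✓
2: p ∧ □p ∧ ¬q is F. ✓
3: p ∧ □p ∧ ¬q is F. ✓
4: p ∧ □p ∧ ¬q is F. ✓
5: p ∧ □p ∧ ¬q is F. ✓
6: p ∧ □p ∧ ¬q is F. ✓
7: p ∧ □p ∧ ¬q is T. ✗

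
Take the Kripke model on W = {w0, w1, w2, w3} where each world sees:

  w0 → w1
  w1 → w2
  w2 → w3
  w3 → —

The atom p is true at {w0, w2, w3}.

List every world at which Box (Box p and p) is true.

w0: successors {w1}; Box p and p there: w1:F. ✗
w1: successors {w2}; Box p and p there: w2:T. ✓
w2: successors {w3}; Box p and p there: w3:T. ✓
w3: no successors, so Box (Box p and p) holds vacuously. ✓

{w1, w2, w3}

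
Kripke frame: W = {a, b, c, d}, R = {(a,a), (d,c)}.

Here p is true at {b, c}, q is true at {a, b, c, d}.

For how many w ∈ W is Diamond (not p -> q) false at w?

2

a: successors {a}; not p -> q there: a:T. ✓
b: no successors, so Diamond (not p -> q) fails. ✗
c: no successors, so Diamond (not p -> q) fails. ✗
d: successors {c}; not p -> q there: c:T. ✓
Satisfying worlds: {a, d}.
So Diamond (not p -> q) fails at the other 2 worlds.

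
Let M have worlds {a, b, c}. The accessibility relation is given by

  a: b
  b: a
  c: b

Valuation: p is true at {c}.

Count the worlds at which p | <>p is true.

a: p is F, <>p is F. ✗
b: p is F, <>p is F. ✗
c: p is T, <>p is F. ✓
Satisfying worlds: {c}.

1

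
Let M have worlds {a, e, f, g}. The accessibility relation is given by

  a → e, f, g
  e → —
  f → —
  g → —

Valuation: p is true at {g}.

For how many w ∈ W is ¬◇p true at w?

3

a: ◇p is T. ✗
e: ◇p is F. ✓
f: ◇p is F. ✓
g: ◇p is F. ✓
Satisfying worlds: {e, f, g}.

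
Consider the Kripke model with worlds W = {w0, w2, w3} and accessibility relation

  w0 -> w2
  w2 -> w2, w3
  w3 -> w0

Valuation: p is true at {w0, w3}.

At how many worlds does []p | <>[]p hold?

w0: []p is F, <>[]p is F. ✗
w2: []p is F, <>[]p is T. ✓
w3: []p is T, <>[]p is F. ✓
Satisfying worlds: {w2, w3}.

2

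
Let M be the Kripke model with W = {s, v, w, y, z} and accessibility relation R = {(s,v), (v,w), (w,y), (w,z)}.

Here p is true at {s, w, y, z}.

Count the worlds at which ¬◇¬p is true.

s: ◇¬p is T. ✗
v: ◇¬p is F. ✓
w: ◇¬p is F. ✓
y: ◇¬p is F. ✓
z: ◇¬p is F. ✓
Satisfying worlds: {v, w, y, z}.

4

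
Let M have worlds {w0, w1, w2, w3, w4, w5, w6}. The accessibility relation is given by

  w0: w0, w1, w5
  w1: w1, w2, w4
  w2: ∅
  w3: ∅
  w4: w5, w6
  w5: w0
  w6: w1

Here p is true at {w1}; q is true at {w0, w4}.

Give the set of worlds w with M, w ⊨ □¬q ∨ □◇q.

{w0, w2, w3, w4, w5, w6}

w0: □¬q is F, □◇q is T. ✓
w1: □¬q is F, □◇q is F. ✗
w2: □¬q is T, □◇q is T. ✓
w3: □¬q is T, □◇q is T. ✓
w4: □¬q is T, □◇q is F. ✓
w5: □¬q is F, □◇q is T. ✓
w6: □¬q is T, □◇q is T. ✓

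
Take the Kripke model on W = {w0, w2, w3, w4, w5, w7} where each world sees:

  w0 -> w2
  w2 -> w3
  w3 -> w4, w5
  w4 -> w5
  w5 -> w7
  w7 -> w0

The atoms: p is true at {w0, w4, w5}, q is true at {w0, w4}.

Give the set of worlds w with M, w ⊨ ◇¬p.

{w0, w2, w5}

w0: successors {w2}; ¬p there: w2:T. ✓
w2: successors {w3}; ¬p there: w3:T. ✓
w3: successors {w4, w5}; ¬p there: w4:F, w5:F. ✗
w4: successors {w5}; ¬p there: w5:F. ✗
w5: successors {w7}; ¬p there: w7:T. ✓
w7: successors {w0}; ¬p there: w0:F. ✗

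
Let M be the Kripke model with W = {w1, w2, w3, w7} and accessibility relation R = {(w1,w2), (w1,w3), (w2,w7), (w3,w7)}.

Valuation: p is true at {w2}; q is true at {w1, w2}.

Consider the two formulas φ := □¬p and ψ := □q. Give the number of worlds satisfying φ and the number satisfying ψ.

3 and 1

For □¬p:
w1: successors {w2, w3}; ¬p there: w2:F, w3:T. ✗
w2: successors {w7}; ¬p there: w7:T. ✓
w3: successors {w7}; ¬p there: w7:T. ✓
w7: no successors, so □¬p holds vacuously. ✓
— 3 worlds.
For □q:
w1: successors {w2, w3}; q there: w2:T, w3:F. ✗
w2: successors {w7}; q there: w7:F. ✗
w3: successors {w7}; q there: w7:F. ✗
w7: no successors, so □q holds vacuously. ✓
— 1 world.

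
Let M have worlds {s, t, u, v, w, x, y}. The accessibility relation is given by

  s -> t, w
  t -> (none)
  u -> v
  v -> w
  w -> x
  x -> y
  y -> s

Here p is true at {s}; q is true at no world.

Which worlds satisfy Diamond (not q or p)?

{s, u, v, w, x, y}

s: successors {t, w}; not q or p there: t:T, w:T. ✓
t: no successors, so Diamond (not q or p) fails. ✗
u: successors {v}; not q or p there: v:T. ✓
v: successors {w}; not q or p there: w:T. ✓
w: successors {x}; not q or p there: x:T. ✓
x: successors {y}; not q or p there: y:T. ✓
y: successors {s}; not q or p there: s:T. ✓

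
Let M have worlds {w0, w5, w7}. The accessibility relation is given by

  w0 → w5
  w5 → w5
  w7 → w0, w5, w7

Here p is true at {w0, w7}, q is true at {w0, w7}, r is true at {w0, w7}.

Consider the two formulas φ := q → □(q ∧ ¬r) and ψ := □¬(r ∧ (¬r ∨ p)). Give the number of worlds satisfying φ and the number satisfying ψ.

For q → □(q ∧ ¬r):
w0: q is T, □(q ∧ ¬r) is F. ✗
w5: q is F, □(q ∧ ¬r) is F. ✓
w7: q is T, □(q ∧ ¬r) is F. ✗
— 1 world.
For □¬(r ∧ (¬r ∨ p)):
w0: successors {w5}; ¬(r ∧ (¬r ∨ p)) there: w5:T. ✓
w5: successors {w5}; ¬(r ∧ (¬r ∨ p)) there: w5:T. ✓
w7: successors {w0, w5, w7}; ¬(r ∧ (¬r ∨ p)) there: w0:F, w5:T, w7:F. ✗
— 2 worlds.

1 and 2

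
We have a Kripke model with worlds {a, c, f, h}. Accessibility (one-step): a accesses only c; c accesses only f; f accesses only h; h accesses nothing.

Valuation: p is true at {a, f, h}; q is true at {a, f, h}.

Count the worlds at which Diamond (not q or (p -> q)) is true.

a: successors {c}; not q or (p -> q) there: c:T. ✓
c: successors {f}; not q or (p -> q) there: f:T. ✓
f: successors {h}; not q or (p -> q) there: h:T. ✓
h: no successors, so Diamond (not q or (p -> q)) fails. ✗
Satisfying worlds: {a, c, f}.

3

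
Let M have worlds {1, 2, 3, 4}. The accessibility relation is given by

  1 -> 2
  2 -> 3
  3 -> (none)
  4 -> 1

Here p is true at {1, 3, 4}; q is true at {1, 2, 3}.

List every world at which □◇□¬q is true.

1: successors {2}; ◇□¬q there: 2:T. ✓
2: successors {3}; ◇□¬q there: 3:F. ✗
3: no successors, so □◇□¬q holds vacuously. ✓
4: successors {1}; ◇□¬q there: 1:F. ✗

{1, 3}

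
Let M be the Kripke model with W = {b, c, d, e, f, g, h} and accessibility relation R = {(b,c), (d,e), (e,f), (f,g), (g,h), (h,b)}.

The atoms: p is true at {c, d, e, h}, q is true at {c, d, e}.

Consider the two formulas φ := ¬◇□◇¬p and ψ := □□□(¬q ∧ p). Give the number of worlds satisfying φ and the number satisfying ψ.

For ¬◇□◇¬p:
b: ◇□◇¬p is T. ✗
c: ◇□◇¬p is F. ✓
d: ◇□◇¬p is T. ✗
e: ◇□◇¬p is F. ✓
f: ◇□◇¬p is T. ✗
g: ◇□◇¬p is F. ✓
h: ◇□◇¬p is F. ✓
— 4 worlds.
For □□□(¬q ∧ p):
b: successors {c}; □□(¬q ∧ p) there: c:T. ✓
c: no successors, so □□□(¬q ∧ p) holds vacuously. ✓
d: successors {e}; □□(¬q ∧ p) there: e:F. ✗
e: successors {f}; □□(¬q ∧ p) there: f:T. ✓
f: successors {g}; □□(¬q ∧ p) there: g:F. ✗
g: successors {h}; □□(¬q ∧ p) there: h:F. ✗
h: successors {b}; □□(¬q ∧ p) there: b:T. ✓
— 4 worlds.

4 and 4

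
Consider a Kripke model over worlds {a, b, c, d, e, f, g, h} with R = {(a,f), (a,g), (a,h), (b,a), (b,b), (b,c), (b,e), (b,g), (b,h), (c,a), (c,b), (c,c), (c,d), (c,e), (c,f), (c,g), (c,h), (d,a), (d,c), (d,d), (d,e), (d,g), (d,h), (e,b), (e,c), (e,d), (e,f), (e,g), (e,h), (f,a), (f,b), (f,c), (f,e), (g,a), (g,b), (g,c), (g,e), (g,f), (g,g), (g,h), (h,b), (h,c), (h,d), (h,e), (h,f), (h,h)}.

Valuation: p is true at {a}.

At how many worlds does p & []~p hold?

a: p is T, []~p is T. ✓
b: p is F, []~p is F. ✗
c: p is F, []~p is F. ✗
d: p is F, []~p is F. ✗
e: p is F, []~p is T. ✗
f: p is F, []~p is F. ✗
g: p is F, []~p is F. ✗
h: p is F, []~p is T. ✗
Satisfying worlds: {a}.

1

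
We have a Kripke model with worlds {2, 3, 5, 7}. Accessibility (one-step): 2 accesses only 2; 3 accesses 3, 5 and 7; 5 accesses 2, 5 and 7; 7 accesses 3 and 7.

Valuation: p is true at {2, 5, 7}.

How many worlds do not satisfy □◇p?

2: successors {2}; ◇p there: 2:T. ✓
3: successors {3, 5, 7}; ◇p there: 3:T, 5:T, 7:T. ✓
5: successors {2, 5, 7}; ◇p there: 2:T, 5:T, 7:T. ✓
7: successors {3, 7}; ◇p there: 3:T, 7:T. ✓
Satisfying worlds: {2, 3, 5, 7}.
So □◇p fails at the other 0 worlds.

0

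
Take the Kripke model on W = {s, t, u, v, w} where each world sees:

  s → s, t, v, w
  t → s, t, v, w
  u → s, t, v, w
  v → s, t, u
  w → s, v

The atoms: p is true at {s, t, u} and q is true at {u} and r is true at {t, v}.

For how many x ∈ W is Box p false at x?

s: successors {s, t, v, w}; p there: s:T, t:T, v:F, w:F. ✗
t: successors {s, t, v, w}; p there: s:T, t:T, v:F, w:F. ✗
u: successors {s, t, v, w}; p there: s:T, t:T, v:F, w:F. ✗
v: successors {s, t, u}; p there: s:T, t:T, u:T. ✓
w: successors {s, v}; p there: s:T, v:F. ✗
Satisfying worlds: {v}.
So Box p fails at the other 4 worlds.

4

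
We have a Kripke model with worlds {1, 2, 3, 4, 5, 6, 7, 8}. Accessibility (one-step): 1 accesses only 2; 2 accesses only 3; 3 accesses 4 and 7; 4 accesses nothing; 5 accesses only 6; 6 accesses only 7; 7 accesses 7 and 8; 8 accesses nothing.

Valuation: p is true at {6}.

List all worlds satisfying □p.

1: successors {2}; p there: 2:F. ✗
2: successors {3}; p there: 3:F. ✗
3: successors {4, 7}; p there: 4:F, 7:F. ✗
4: no successors, so □p holds vacuously. ✓
5: successors {6}; p there: 6:T. ✓
6: successors {7}; p there: 7:F. ✗
7: successors {7, 8}; p there: 7:F, 8:F. ✗
8: no successors, so □p holds vacuously. ✓

{4, 5, 8}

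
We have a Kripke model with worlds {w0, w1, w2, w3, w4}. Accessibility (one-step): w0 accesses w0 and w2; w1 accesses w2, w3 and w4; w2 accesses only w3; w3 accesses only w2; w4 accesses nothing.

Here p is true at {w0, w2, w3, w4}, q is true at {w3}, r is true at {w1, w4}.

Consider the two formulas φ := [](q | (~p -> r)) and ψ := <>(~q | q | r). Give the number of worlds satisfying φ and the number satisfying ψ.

5 and 4

For [](q | (~p -> r)):
w0: successors {w0, w2}; q | (~p -> r) there: w0:T, w2:T. ✓
w1: successors {w2, w3, w4}; q | (~p -> r) there: w2:T, w3:T, w4:T. ✓
w2: successors {w3}; q | (~p -> r) there: w3:T. ✓
w3: successors {w2}; q | (~p -> r) there: w2:T. ✓
w4: no successors, so [](q | (~p -> r)) holds vacuously. ✓
— 5 worlds.
For <>(~q | q | r):
w0: successors {w0, w2}; ~q | q | r there: w0:T, w2:T. ✓
w1: successors {w2, w3, w4}; ~q | q | r there: w2:T, w3:T, w4:T. ✓
w2: successors {w3}; ~q | q | r there: w3:T. ✓
w3: successors {w2}; ~q | q | r there: w2:T. ✓
w4: no successors, so <>(~q | q | r) fails. ✗
— 4 worlds.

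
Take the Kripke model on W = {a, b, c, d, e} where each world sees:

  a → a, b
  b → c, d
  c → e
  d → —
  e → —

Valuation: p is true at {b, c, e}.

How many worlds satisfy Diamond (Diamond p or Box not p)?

3

a: successors {a, b}; Diamond p or Box not p there: a:T, b:T. ✓
b: successors {c, d}; Diamond p or Box not p there: c:T, d:T. ✓
c: successors {e}; Diamond p or Box not p there: e:T. ✓
d: no successors, so Diamond (Diamond p or Box not p) fails. ✗
e: no successors, so Diamond (Diamond p or Box not p) fails. ✗
Satisfying worlds: {a, b, c}.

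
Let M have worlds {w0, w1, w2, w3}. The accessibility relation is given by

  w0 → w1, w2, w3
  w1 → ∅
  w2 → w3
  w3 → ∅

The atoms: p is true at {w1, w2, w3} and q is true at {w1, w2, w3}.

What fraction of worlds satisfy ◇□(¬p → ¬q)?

w0: successors {w1, w2, w3}; □(¬p → ¬q) there: w1:T, w2:T, w3:T. ✓
w1: no successors, so ◇□(¬p → ¬q) fails. ✗
w2: successors {w3}; □(¬p → ¬q) there: w3:T. ✓
w3: no successors, so ◇□(¬p → ¬q) fails. ✗
That's 2 of 4 worlds, so 2/4 = 1/2.

1/2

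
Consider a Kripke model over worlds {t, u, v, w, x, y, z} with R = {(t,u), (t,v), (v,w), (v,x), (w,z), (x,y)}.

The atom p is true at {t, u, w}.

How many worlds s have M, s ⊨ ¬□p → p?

t: ¬□p is T, p is T. ✓
u: ¬□p is F, p is T. ✓
v: ¬□p is T, p is F. ✗
w: ¬□p is T, p is T. ✓
x: ¬□p is T, p is F. ✗
y: ¬□p is F, p is F. ✓
z: ¬□p is F, p is F. ✓
Satisfying worlds: {t, u, w, y, z}.

5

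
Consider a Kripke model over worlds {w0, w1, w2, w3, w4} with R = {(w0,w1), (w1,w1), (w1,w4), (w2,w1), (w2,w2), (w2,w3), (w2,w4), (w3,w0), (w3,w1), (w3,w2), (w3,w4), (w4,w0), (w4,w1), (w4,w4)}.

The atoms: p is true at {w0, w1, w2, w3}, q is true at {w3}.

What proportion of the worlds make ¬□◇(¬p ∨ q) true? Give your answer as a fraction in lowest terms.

w0: □◇(¬p ∨ q) is T. ✗
w1: □◇(¬p ∨ q) is T. ✗
w2: □◇(¬p ∨ q) is T. ✗
w3: □◇(¬p ∨ q) is F. ✓
w4: □◇(¬p ∨ q) is F. ✓
That's 2 of 5 worlds, so 2/5.

2/5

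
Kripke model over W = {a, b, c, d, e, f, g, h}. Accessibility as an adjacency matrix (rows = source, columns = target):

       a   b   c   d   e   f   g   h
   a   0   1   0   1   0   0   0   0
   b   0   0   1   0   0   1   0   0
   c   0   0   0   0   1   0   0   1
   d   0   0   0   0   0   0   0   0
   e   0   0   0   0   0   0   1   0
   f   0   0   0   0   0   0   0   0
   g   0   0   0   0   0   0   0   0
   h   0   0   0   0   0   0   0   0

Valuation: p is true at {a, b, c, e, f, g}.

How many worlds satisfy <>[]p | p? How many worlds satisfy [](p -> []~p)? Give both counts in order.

For <>[]p | p:
a: <>[]p is T, p is T. ✓
b: <>[]p is T, p is T. ✓
c: <>[]p is T, p is T. ✓
d: <>[]p is F, p is F. ✗
e: <>[]p is T, p is T. ✓
f: <>[]p is F, p is T. ✓
g: <>[]p is F, p is T. ✓
h: <>[]p is F, p is F. ✗
— 6 worlds.
For [](p -> []~p):
a: successors {b, d}; p -> []~p there: b:F, d:T. ✗
b: successors {c, f}; p -> []~p there: c:F, f:T. ✗
c: successors {e, h}; p -> []~p there: e:F, h:T. ✗
d: no successors, so [](p -> []~p) holds vacuously. ✓
e: successors {g}; p -> []~p there: g:T. ✓
f: no successors, so [](p -> []~p) holds vacuously. ✓
g: no successors, so [](p -> []~p) holds vacuously. ✓
h: no successors, so [](p -> []~p) holds vacuously. ✓
— 5 worlds.

6 and 5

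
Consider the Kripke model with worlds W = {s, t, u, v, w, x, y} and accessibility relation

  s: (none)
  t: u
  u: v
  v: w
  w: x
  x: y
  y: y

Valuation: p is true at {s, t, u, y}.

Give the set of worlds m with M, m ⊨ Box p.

{s, t, x, y}

s: no successors, so Box p holds vacuously. ✓
t: successors {u}; p there: u:T. ✓
u: successors {v}; p there: v:F. ✗
v: successors {w}; p there: w:F. ✗
w: successors {x}; p there: x:F. ✗
x: successors {y}; p there: y:T. ✓
y: successors {y}; p there: y:T. ✓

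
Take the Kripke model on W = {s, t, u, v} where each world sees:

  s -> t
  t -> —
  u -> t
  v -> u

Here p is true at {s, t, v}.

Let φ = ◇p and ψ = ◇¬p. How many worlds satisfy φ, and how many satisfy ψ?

For ◇p:
s: successors {t}; p there: t:T. ✓
t: no successors, so ◇p fails. ✗
u: successors {t}; p there: t:T. ✓
v: successors {u}; p there: u:F. ✗
— 2 worlds.
For ◇¬p:
s: successors {t}; ¬p there: t:F. ✗
t: no successors, so ◇¬p fails. ✗
u: successors {t}; ¬p there: t:F. ✗
v: successors {u}; ¬p there: u:T. ✓
— 1 world.

2 and 1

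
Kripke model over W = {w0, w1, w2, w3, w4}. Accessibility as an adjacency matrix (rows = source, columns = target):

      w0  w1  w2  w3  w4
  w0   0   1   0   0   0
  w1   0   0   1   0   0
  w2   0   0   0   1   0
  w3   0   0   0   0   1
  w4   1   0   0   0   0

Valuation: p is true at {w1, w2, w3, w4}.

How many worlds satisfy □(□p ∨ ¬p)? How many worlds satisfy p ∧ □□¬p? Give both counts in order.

For □(□p ∨ ¬p):
w0: successors {w1}; □p ∨ ¬p there: w1:T. ✓
w1: successors {w2}; □p ∨ ¬p there: w2:T. ✓
w2: successors {w3}; □p ∨ ¬p there: w3:T. ✓
w3: successors {w4}; □p ∨ ¬p there: w4:F. ✗
w4: successors {w0}; □p ∨ ¬p there: w0:T. ✓
— 4 worlds.
For p ∧ □□¬p:
w0: p is F, □□¬p is F. ✗
w1: p is T, □□¬p is F. ✗
w2: p is T, □□¬p is F. ✗
w3: p is T, □□¬p is T. ✓
w4: p is T, □□¬p is F. ✗
— 1 world.

4 and 1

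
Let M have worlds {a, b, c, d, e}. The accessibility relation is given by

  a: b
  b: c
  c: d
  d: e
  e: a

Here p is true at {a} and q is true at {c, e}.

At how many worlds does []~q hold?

a: successors {b}; ~q there: b:T. ✓
b: successors {c}; ~q there: c:F. ✗
c: successors {d}; ~q there: d:T. ✓
d: successors {e}; ~q there: e:F. ✗
e: successors {a}; ~q there: a:T. ✓
Satisfying worlds: {a, c, e}.

3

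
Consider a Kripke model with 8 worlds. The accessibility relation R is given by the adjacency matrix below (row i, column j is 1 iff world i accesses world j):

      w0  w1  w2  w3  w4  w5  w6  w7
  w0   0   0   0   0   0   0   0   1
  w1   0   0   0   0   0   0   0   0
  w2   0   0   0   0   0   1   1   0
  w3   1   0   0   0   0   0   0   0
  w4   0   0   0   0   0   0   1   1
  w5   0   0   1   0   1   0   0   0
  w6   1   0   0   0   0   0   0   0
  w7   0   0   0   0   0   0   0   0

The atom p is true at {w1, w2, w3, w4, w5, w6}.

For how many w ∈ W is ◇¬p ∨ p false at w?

w0: ◇¬p is T, p is F. ✓
w1: ◇¬p is F, p is T. ✓
w2: ◇¬p is F, p is T. ✓
w3: ◇¬p is T, p is T. ✓
w4: ◇¬p is T, p is T. ✓
w5: ◇¬p is F, p is T. ✓
w6: ◇¬p is T, p is T. ✓
w7: ◇¬p is F, p is F. ✗
Satisfying worlds: {w0, w1, w2, w3, w4, w5, w6}.
So ◇¬p ∨ p fails at the other 1 world.

1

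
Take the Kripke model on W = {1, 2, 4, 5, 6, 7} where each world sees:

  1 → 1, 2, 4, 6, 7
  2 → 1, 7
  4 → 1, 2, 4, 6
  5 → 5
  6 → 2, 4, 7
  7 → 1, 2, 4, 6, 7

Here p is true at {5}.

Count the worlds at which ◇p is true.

1

1: successors {1, 2, 4, 6, 7}; p there: 1:F, 2:F, 4:F, 6:F, 7:F. ✗
2: successors {1, 7}; p there: 1:F, 7:F. ✗
4: successors {1, 2, 4, 6}; p there: 1:F, 2:F, 4:F, 6:F. ✗
5: successors {5}; p there: 5:T. ✓
6: successors {2, 4, 7}; p there: 2:F, 4:F, 7:F. ✗
7: successors {1, 2, 4, 6, 7}; p there: 1:F, 2:F, 4:F, 6:F, 7:F. ✗
Satisfying worlds: {5}.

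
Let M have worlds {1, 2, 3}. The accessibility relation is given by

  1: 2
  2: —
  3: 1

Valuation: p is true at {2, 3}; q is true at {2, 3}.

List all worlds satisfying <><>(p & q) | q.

{2, 3}

1: <><>(p & q) is F, q is F. ✗
2: <><>(p & q) is F, q is T. ✓
3: <><>(p & q) is T, q is T. ✓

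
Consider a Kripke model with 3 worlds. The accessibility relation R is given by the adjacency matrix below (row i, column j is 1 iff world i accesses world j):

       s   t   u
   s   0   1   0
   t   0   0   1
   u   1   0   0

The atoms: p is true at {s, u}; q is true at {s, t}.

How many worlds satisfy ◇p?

s: successors {t}; p there: t:F. ✗
t: successors {u}; p there: u:T. ✓
u: successors {s}; p there: s:T. ✓
Satisfying worlds: {t, u}.

2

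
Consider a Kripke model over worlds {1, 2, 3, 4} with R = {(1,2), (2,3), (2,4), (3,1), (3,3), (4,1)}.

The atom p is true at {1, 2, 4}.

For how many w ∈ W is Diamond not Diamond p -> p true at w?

1: Diamond not Diamond p is F, p is T. ✓
2: Diamond not Diamond p is F, p is T. ✓
3: Diamond not Diamond p is F, p is F. ✓
4: Diamond not Diamond p is F, p is T. ✓
Satisfying worlds: {1, 2, 3, 4}.

4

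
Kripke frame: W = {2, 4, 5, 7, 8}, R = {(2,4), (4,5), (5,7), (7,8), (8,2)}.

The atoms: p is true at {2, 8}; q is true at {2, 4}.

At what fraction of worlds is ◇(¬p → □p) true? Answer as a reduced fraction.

2: successors {4}; ¬p → □p there: 4:F. ✗
4: successors {5}; ¬p → □p there: 5:F. ✗
5: successors {7}; ¬p → □p there: 7:T. ✓
7: successors {8}; ¬p → □p there: 8:T. ✓
8: successors {2}; ¬p → □p there: 2:T. ✓
That's 3 of 5 worlds, so 3/5.

3/5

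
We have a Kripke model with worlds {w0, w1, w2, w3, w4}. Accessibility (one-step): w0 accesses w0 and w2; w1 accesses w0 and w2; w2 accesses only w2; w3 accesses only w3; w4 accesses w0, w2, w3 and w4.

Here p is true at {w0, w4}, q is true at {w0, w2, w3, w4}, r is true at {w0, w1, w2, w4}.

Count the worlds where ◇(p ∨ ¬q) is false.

2

w0: successors {w0, w2}; p ∨ ¬q there: w0:T, w2:F. ✓
w1: successors {w0, w2}; p ∨ ¬q there: w0:T, w2:F. ✓
w2: successors {w2}; p ∨ ¬q there: w2:F. ✗
w3: successors {w3}; p ∨ ¬q there: w3:F. ✗
w4: successors {w0, w2, w3, w4}; p ∨ ¬q there: w0:T, w2:F, w3:F, w4:T. ✓
Satisfying worlds: {w0, w1, w4}.
So ◇(p ∨ ¬q) fails at the other 2 worlds.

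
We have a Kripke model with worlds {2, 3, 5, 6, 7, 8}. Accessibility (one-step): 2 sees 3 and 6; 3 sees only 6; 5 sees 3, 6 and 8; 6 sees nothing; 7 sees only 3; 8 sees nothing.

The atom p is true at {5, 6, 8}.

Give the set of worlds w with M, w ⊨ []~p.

2: successors {3, 6}; ~p there: 3:T, 6:F. ✗
3: successors {6}; ~p there: 6:F. ✗
5: successors {3, 6, 8}; ~p there: 3:T, 6:F, 8:F. ✗
6: no successors, so []~p holds vacuously. ✓
7: successors {3}; ~p there: 3:T. ✓
8: no successors, so []~p holds vacuously. ✓

{6, 7, 8}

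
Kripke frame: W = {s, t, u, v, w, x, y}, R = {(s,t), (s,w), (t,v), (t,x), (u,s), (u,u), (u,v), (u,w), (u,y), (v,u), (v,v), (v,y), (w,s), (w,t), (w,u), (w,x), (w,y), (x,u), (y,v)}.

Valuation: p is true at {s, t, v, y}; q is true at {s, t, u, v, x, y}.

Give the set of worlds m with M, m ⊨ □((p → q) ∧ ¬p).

s: successors {t, w}; (p → q) ∧ ¬p there: t:F, w:T. ✗
t: successors {v, x}; (p → q) ∧ ¬p there: v:F, x:T. ✗
u: successors {s, u, v, w, y}; (p → q) ∧ ¬p there: s:F, u:T, v:F, w:T, y:F. ✗
v: successors {u, v, y}; (p → q) ∧ ¬p there: u:T, v:F, y:F. ✗
w: successors {s, t, u, x, y}; (p → q) ∧ ¬p there: s:F, t:F, u:T, x:T, y:F. ✗
x: successors {u}; (p → q) ∧ ¬p there: u:T. ✓
y: successors {v}; (p → q) ∧ ¬p there: v:F. ✗

{x}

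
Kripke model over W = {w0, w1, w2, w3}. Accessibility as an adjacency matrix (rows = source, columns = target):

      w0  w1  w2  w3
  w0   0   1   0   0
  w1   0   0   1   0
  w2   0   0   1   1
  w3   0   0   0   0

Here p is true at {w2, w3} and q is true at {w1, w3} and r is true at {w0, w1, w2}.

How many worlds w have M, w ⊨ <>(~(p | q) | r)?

w0: successors {w1}; ~(p | q) | r there: w1:T. ✓
w1: successors {w2}; ~(p | q) | r there: w2:T. ✓
w2: successors {w2, w3}; ~(p | q) | r there: w2:T, w3:F. ✓
w3: no successors, so <>(~(p | q) | r) fails. ✗
Satisfying worlds: {w0, w1, w2}.

3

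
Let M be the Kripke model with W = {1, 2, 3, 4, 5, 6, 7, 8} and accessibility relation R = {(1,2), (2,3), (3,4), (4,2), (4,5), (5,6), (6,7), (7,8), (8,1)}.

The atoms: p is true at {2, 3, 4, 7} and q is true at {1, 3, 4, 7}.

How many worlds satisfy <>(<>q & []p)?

4

1: successors {2}; <>q & []p there: 2:T. ✓
2: successors {3}; <>q & []p there: 3:T. ✓
3: successors {4}; <>q & []p there: 4:F. ✗
4: successors {2, 5}; <>q & []p there: 2:T, 5:F. ✓
5: successors {6}; <>q & []p there: 6:T. ✓
6: successors {7}; <>q & []p there: 7:F. ✗
7: successors {8}; <>q & []p there: 8:F. ✗
8: successors {1}; <>q & []p there: 1:F. ✗
Satisfying worlds: {1, 2, 4, 5}.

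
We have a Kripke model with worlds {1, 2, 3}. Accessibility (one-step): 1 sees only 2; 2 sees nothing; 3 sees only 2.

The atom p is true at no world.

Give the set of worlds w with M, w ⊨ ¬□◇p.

1: □◇p is F. ✓
2: □◇p is T. ✗
3: □◇p is F. ✓

{1, 3}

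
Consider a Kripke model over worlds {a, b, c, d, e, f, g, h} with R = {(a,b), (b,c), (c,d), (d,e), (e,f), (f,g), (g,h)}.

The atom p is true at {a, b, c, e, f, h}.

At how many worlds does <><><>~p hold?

2

a: successors {b}; <><>~p there: b:T. ✓
b: successors {c}; <><>~p there: c:F. ✗
c: successors {d}; <><>~p there: d:F. ✗
d: successors {e}; <><>~p there: e:T. ✓
e: successors {f}; <><>~p there: f:F. ✗
f: successors {g}; <><>~p there: g:F. ✗
g: successors {h}; <><>~p there: h:F. ✗
h: no successors, so <><><>~p fails. ✗
Satisfying worlds: {a, d}.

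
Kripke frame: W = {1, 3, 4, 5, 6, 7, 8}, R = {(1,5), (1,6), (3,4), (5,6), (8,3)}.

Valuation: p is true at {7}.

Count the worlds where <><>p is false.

1: successors {5, 6}; <>p there: 5:F, 6:F. ✗
3: successors {4}; <>p there: 4:F. ✗
4: no successors, so <><>p fails. ✗
5: successors {6}; <>p there: 6:F. ✗
6: no successors, so <><>p fails. ✗
7: no successors, so <><>p fails. ✗
8: successors {3}; <>p there: 3:F. ✗
Satisfying worlds: ∅.
So <><>p fails at the other 7 worlds.

7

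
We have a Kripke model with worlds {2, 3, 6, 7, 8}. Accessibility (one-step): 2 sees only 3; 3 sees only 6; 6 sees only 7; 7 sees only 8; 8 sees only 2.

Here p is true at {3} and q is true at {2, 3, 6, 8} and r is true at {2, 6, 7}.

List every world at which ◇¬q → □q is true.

{2, 3, 7, 8}

2: ◇¬q is F, □q is T. ✓
3: ◇¬q is F, □q is T. ✓
6: ◇¬q is T, □q is F. ✗
7: ◇¬q is F, □q is T. ✓
8: ◇¬q is F, □q is T. ✓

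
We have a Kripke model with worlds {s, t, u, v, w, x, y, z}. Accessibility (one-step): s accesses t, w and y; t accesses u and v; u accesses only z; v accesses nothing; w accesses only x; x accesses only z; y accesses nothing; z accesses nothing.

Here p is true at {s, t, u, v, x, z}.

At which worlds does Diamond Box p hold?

s: successors {t, w, y}; Box p there: t:T, w:T, y:T. ✓
t: successors {u, v}; Box p there: u:T, v:T. ✓
u: successors {z}; Box p there: z:T. ✓
v: no successors, so Diamond Box p fails. ✗
w: successors {x}; Box p there: x:T. ✓
x: successors {z}; Box p there: z:T. ✓
y: no successors, so Diamond Box p fails. ✗
z: no successors, so Diamond Box p fails. ✗

{s, t, u, w, x}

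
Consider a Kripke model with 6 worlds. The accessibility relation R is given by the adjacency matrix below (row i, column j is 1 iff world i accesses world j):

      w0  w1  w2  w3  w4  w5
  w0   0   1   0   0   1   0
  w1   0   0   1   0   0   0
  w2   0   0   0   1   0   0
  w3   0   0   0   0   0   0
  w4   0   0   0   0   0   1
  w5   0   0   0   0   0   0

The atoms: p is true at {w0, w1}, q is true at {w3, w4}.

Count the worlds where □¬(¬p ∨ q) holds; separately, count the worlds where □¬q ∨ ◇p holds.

For □¬(¬p ∨ q):
w0: successors {w1, w4}; ¬(¬p ∨ q) there: w1:T, w4:F. ✗
w1: successors {w2}; ¬(¬p ∨ q) there: w2:F. ✗
w2: successors {w3}; ¬(¬p ∨ q) there: w3:F. ✗
w3: no successors, so □¬(¬p ∨ q) holds vacuously. ✓
w4: successors {w5}; ¬(¬p ∨ q) there: w5:F. ✗
w5: no successors, so □¬(¬p ∨ q) holds vacuously. ✓
— 2 worlds.
For □¬q ∨ ◇p:
w0: □¬q is F, ◇p is T. ✓
w1: □¬q is T, ◇p is F. ✓
w2: □¬q is F, ◇p is F. ✗
w3: □¬q is T, ◇p is F. ✓
w4: □¬q is T, ◇p is F. ✓
w5: □¬q is T, ◇p is F. ✓
— 5 worlds.

2 and 5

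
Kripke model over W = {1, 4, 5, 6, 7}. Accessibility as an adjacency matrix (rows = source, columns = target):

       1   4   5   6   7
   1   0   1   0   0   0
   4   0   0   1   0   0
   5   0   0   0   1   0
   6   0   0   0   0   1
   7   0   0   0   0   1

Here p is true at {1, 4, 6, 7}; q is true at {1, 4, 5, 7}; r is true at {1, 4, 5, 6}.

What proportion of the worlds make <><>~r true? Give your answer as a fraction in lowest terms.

3/5

1: successors {4}; <>~r there: 4:F. ✗
4: successors {5}; <>~r there: 5:F. ✗
5: successors {6}; <>~r there: 6:T. ✓
6: successors {7}; <>~r there: 7:T. ✓
7: successors {7}; <>~r there: 7:T. ✓
That's 3 of 5 worlds, so 3/5.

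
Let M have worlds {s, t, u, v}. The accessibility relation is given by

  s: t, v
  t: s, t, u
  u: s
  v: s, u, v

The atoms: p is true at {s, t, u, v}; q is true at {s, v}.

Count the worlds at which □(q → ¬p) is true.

0

s: successors {t, v}; q → ¬p there: t:T, v:F. ✗
t: successors {s, t, u}; q → ¬p there: s:F, t:T, u:T. ✗
u: successors {s}; q → ¬p there: s:F. ✗
v: successors {s, u, v}; q → ¬p there: s:F, u:T, v:F. ✗
Satisfying worlds: ∅.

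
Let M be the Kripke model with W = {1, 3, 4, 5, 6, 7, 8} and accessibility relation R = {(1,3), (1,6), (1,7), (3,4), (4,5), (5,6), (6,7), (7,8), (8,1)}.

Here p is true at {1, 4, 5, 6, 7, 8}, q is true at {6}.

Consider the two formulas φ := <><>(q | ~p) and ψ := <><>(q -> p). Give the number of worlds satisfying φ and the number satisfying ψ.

2 and 7

For <><>(q | ~p):
1: successors {3, 6, 7}; <>(q | ~p) there: 3:F, 6:F, 7:F. ✗
3: successors {4}; <>(q | ~p) there: 4:F. ✗
4: successors {5}; <>(q | ~p) there: 5:T. ✓
5: successors {6}; <>(q | ~p) there: 6:F. ✗
6: successors {7}; <>(q | ~p) there: 7:F. ✗
7: successors {8}; <>(q | ~p) there: 8:F. ✗
8: successors {1}; <>(q | ~p) there: 1:T. ✓
— 2 worlds.
For <><>(q -> p):
1: successors {3, 6, 7}; <>(q -> p) there: 3:T, 6:T, 7:T. ✓
3: successors {4}; <>(q -> p) there: 4:T. ✓
4: successors {5}; <>(q -> p) there: 5:T. ✓
5: successors {6}; <>(q -> p) there: 6:T. ✓
6: successors {7}; <>(q -> p) there: 7:T. ✓
7: successors {8}; <>(q -> p) there: 8:T. ✓
8: successors {1}; <>(q -> p) there: 1:T. ✓
— 7 worlds.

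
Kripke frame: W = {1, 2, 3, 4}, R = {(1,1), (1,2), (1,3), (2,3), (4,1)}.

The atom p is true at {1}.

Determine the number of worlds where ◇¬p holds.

1: successors {1, 2, 3}; ¬p there: 1:F, 2:T, 3:T. ✓
2: successors {3}; ¬p there: 3:T. ✓
3: no successors, so ◇¬p fails. ✗
4: successors {1}; ¬p there: 1:F. ✗
Satisfying worlds: {1, 2}.

2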